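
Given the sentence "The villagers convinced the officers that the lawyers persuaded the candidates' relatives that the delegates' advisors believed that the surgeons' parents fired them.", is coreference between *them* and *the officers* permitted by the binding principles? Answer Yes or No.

Yes

*them* is a pronoun; Principle B requires it to be free in its binding domain — the clause headed by 'fired'.
— the officers: object of the matrix clause; c-commands the pronoun but lies outside its binding domain — allowed.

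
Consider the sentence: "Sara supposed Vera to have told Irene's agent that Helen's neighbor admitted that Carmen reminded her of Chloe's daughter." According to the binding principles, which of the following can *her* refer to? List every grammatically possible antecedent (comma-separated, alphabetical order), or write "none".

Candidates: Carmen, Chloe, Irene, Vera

*her* is a pronoun; Principle B requires it to be free in its binding domain — the clause headed by 'reminded'.
— Carmen: subject of the clause headed by 'reminded'; c-commands the pronoun within its binding domain — blocked (Principle B).
— Chloe: possessor inside the second object DP of the clause headed by 'reminded'; is c-commanded by the pronoun; coreference would bind this R-expression — blocked (Principle C).
— Irene: possessor inside the object DP of the clause headed by 'told'; does not c-command the pronoun — Principle B does not apply; allowed.
— Vera: subject of the clause headed by 'told'; c-commands the pronoun but lies outside its binding domain — allowed.

Irene, Vera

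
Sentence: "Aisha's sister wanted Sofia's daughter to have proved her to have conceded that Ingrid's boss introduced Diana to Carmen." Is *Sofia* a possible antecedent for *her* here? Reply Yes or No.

*her* is a pronoun; Principle B requires it to be free in its binding domain — the clause headed by 'proved'.
— Sofia: possessor inside the subject DP of the clause headed by 'proved'; does not c-command the pronoun — Principle B does not apply; allowed.

Yes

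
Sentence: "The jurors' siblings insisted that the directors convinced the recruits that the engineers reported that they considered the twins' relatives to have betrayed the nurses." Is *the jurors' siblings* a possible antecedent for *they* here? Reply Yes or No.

Yes

*they* is a pronoun; Principle B requires it to be free in its binding domain — the clause headed by 'considered'.
— the jurors' siblings: subject of the matrix clause; c-commands the pronoun but lies outside its binding domain — allowed.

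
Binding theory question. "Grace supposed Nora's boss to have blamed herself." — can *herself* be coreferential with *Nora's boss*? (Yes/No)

*herself* is a reflexive; Principle A requires it to be bound within its binding domain — the clause headed by 'blamed'.
— Nora's boss: subject of the clause headed by 'blamed'; c-commands the reflexive within its binding domain — allowed (Principle A).

Yes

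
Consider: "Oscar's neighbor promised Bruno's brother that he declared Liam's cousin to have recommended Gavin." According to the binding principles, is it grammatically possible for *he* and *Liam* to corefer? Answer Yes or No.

No

*he* is a pronoun; Principle B requires it to be free in its binding domain — the clause headed by 'declared'.
— Liam: possessor inside the subject DP of the clause headed by 'recommended'; is c-commanded by the pronoun; coreference would bind this R-expression — blocked (Principle C).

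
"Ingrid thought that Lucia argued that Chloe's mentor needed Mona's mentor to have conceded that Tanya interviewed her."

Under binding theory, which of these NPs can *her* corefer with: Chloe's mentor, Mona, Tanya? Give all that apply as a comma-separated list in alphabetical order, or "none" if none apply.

Chloe's mentor, Mona

*her* is a pronoun; Principle B requires it to be free in its binding domain — the clause headed by 'interviewed'.
— Chloe's mentor: subject of the clause headed by 'needed'; c-commands the pronoun but lies outside its binding domain — allowed.
— Mona: possessor inside the subject DP of the clause headed by 'conceded'; does not c-command the pronoun — Principle B does not apply; allowed.
— Tanya: subject of the clause headed by 'interviewed'; c-commands the pronoun within its binding domain — blocked (Principle B).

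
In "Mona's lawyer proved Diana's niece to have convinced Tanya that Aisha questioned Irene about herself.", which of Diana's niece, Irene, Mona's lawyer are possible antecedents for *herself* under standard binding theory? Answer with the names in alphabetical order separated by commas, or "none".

*herself* is a reflexive; Principle A requires it to be bound within its binding domain — the clause headed by 'questioned'.
— Diana's niece: subject of the clause headed by 'convinced'; c-commands the reflexive but lies outside its binding domain — cannot bind it (Principle A).
— Irene: object of the clause headed by 'questioned'; c-commands the reflexive within its binding domain — allowed (Principle A).
— Mona's lawyer: subject of the matrix clause; c-commands the reflexive but lies outside its binding domain — cannot bind it (Principle A).

Irene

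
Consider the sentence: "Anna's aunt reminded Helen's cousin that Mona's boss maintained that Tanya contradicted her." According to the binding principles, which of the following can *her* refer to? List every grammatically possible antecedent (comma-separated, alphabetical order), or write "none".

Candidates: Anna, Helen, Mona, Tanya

*her* is a pronoun; Principle B requires it to be free in its binding domain — the clause headed by 'contradicted'.
— Anna: possessor inside the subject DP of the matrix clause; does not c-command the pronoun — Principle B does not apply; allowed.
— Helen: possessor inside the object DP of the matrix clause; does not c-command the pronoun — Principle B does not apply; allowed.
— Mona: possessor inside the subject DP of the clause headed by 'maintained'; does not c-command the pronoun — Principle B does not apply; allowed.
— Tanya: subject of the clause headed by 'contradicted'; c-commands the pronoun within its binding domain — blocked (Principle B).

Anna, Helen, Mona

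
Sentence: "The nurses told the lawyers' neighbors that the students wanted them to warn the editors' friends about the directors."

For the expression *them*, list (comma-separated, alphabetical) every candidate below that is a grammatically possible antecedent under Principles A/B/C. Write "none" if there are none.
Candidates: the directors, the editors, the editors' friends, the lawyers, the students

*them* is a pronoun; Principle B requires it to be free in its binding domain — the clause headed by 'wanted'.
— the directors: second object of the clause headed by 'warn'; is c-commanded by the pronoun; coreference would bind this R-expression — blocked (Principle C).
— the editors: possessor inside the object DP of the clause headed by 'warn'; is c-commanded by the pronoun; coreference would bind this R-expression — blocked (Principle C).
— the editors' friends: object of the clause headed by 'warn'; is c-commanded by the pronoun; coreference would bind this R-expression — blocked (Principle C).
— the lawyers: possessor inside the object DP of the matrix clause; does not c-command the pronoun — Principle B does not apply; allowed.
— the students: subject of the clause headed by 'wanted'; c-commands the pronoun within its binding domain — blocked (Principle B).

the lawyers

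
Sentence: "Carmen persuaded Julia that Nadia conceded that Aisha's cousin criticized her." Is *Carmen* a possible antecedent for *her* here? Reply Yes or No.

Yes

*her* is a pronoun; Principle B requires it to be free in its binding domain — the clause headed by 'criticized'.
— Carmen: subject of the matrix clause; c-commands the pronoun but lies outside its binding domain — allowed.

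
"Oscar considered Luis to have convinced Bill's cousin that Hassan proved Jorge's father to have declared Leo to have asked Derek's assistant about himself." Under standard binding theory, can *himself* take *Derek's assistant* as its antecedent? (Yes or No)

*himself* is a reflexive; Principle A requires it to be bound within its binding domain — the clause headed by 'asked'.
— Derek's assistant: object of the clause headed by 'asked'; c-commands the reflexive within its binding domain — allowed (Principle A).

Yes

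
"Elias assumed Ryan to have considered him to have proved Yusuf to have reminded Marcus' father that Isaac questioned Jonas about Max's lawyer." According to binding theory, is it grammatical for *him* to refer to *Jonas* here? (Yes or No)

*Jonas* is an R-expression; Principle C requires it to be free (not bound by any c-commanding expression).
— him: subject of the clause headed by 'proved'; the pronoun c-commands the R-expression — coreference blocked (Principle C).

No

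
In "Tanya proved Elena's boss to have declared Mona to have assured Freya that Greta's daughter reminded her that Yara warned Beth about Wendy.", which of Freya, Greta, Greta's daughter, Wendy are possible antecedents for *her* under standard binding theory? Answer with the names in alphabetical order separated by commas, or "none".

*her* is a pronoun; Principle B requires it to be free in its binding domain — the clause headed by 'reminded'.
— Freya: object of the clause headed by 'assured'; c-commands the pronoun but lies outside its binding domain — allowed.
— Greta: possessor inside the subject DP of the clause headed by 'reminded'; does not c-command the pronoun — Principle B does not apply; allowed.
— Greta's daughter: subject of the clause headed by 'reminded'; c-commands the pronoun within its binding domain — blocked (Principle B).
— Wendy: second object of the clause headed by 'warned'; is c-commanded by the pronoun; coreference would bind this R-expression — blocked (Principle C).

Freya, Greta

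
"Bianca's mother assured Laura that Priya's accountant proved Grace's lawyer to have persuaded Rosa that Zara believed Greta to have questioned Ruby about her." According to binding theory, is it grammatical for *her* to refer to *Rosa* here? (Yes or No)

*Rosa* is an R-expression; Principle C requires it to be free (not bound by any c-commanding expression).
— her: second object of the clause headed by 'questioned'; the pronoun does not c-command the R-expression — coreference allowed.

Yes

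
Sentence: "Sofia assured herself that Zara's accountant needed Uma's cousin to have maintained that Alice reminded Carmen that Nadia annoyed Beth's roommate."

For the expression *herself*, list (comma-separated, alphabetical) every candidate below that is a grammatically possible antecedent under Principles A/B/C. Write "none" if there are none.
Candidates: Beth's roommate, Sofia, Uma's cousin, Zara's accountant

Sofia

*herself* is a reflexive; Principle A requires it to be bound within its binding domain — the matrix clause.
— Beth's roommate: object of the clause headed by 'annoyed'; does not c-command the reflexive — cannot bind it (Principle A).
— Sofia: subject of the matrix clause; c-commands the reflexive within its binding domain — allowed (Principle A).
— Uma's cousin: subject of the clause headed by 'maintained'; does not c-command the reflexive — cannot bind it (Principle A).
— Zara's accountant: subject of the clause headed by 'needed'; does not c-command the reflexive — cannot bind it (Principle A).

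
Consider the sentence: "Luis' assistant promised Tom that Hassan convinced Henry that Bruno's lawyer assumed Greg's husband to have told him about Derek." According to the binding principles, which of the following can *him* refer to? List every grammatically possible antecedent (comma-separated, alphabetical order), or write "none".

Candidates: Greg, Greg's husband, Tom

*him* is a pronoun; Principle B requires it to be free in its binding domain — the clause headed by 'told'.
— Greg: possessor inside the subject DP of the clause headed by 'told'; does not c-command the pronoun — Principle B does not apply; allowed.
— Greg's husband: subject of the clause headed by 'told'; c-commands the pronoun within its binding domain — blocked (Principle B).
— Tom: object of the matrix clause; c-commands the pronoun but lies outside its binding domain — allowed.

Greg, Tom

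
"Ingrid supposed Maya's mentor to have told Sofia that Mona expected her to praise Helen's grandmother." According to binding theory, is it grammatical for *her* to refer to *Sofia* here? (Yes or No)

*Sofia* is an R-expression; Principle C requires it to be free (not bound by any c-commanding expression).
— her: subject of the clause headed by 'praise'; the pronoun does not c-command the R-expression — coreference allowed.

Yes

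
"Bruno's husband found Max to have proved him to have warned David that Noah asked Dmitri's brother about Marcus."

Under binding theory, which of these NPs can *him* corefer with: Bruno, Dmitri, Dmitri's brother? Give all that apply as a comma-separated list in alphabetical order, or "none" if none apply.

Bruno

*him* is a pronoun; Principle B requires it to be free in its binding domain — the clause headed by 'proved'.
— Bruno: possessor inside the subject DP of the matrix clause; does not c-command the pronoun — Principle B does not apply; allowed.
— Dmitri: possessor inside the object DP of the clause headed by 'asked'; is c-commanded by the pronoun; coreference would bind this R-expression — blocked (Principle C).
— Dmitri's brother: object of the clause headed by 'asked'; is c-commanded by the pronoun; coreference would bind this R-expression — blocked (Principle C).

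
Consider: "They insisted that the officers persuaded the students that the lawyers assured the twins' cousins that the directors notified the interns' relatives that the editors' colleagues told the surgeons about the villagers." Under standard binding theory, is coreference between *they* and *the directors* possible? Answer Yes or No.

*the directors* is an R-expression; Principle C requires it to be free (not bound by any c-commanding expression).
— they: subject of the matrix clause; the pronoun c-commands the R-expression — coreference blocked (Principle C).

No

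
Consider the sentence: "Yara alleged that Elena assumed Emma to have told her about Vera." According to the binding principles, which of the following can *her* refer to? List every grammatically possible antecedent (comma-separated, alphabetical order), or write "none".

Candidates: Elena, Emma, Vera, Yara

Elena, Yara

*her* is a pronoun; Principle B requires it to be free in its binding domain — the clause headed by 'told'.
— Elena: subject of the clause headed by 'assumed'; c-commands the pronoun but lies outside its binding domain — allowed.
— Emma: subject of the clause headed by 'told'; c-commands the pronoun within its binding domain — blocked (Principle B).
— Vera: second object of the clause headed by 'told'; is c-commanded by the pronoun; coreference would bind this R-expression — blocked (Principle C).
— Yara: subject of the matrix clause; c-commands the pronoun but lies outside its binding domain — allowed.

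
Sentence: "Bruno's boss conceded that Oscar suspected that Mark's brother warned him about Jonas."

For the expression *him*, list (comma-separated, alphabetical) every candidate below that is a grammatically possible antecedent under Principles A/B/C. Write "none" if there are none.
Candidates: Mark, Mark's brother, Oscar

Mark, Oscar

*him* is a pronoun; Principle B requires it to be free in its binding domain — the clause headed by 'warned'.
— Mark: possessor inside the subject DP of the clause headed by 'warned'; does not c-command the pronoun — Principle B does not apply; allowed.
— Mark's brother: subject of the clause headed by 'warned'; c-commands the pronoun within its binding domain — blocked (Principle B).
— Oscar: subject of the clause headed by 'suspected'; c-commands the pronoun but lies outside its binding domain — allowed.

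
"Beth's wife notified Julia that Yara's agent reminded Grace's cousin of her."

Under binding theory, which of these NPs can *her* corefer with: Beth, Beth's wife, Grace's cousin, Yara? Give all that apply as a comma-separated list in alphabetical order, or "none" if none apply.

Beth, Beth's wife, Yara

*her* is a pronoun; Principle B requires it to be free in its binding domain — the clause headed by 'reminded'.
— Beth: possessor inside the subject DP of the matrix clause; does not c-command the pronoun — Principle B does not apply; allowed.
— Beth's wife: subject of the matrix clause; c-commands the pronoun but lies outside its binding domain — allowed.
— Grace's cousin: object of the clause headed by 'reminded'; c-commands the pronoun within its binding domain — blocked (Principle B).
— Yara: possessor inside the subject DP of the clause headed by 'reminded'; does not c-command the pronoun — Principle B does not apply; allowed.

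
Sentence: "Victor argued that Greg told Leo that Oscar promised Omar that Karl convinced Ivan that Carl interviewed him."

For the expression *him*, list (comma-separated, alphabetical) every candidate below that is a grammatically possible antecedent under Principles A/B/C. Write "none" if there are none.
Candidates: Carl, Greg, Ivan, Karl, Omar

Greg, Ivan, Karl, Omar

*him* is a pronoun; Principle B requires it to be free in its binding domain — the clause headed by 'interviewed'.
— Carl: subject of the clause headed by 'interviewed'; c-commands the pronoun within its binding domain — blocked (Principle B).
— Greg: subject of the clause headed by 'told'; c-commands the pronoun but lies outside its binding domain — allowed.
— Ivan: object of the clause headed by 'convinced'; c-commands the pronoun but lies outside its binding domain — allowed.
— Karl: subject of the clause headed by 'convinced'; c-commands the pronoun but lies outside its binding domain — allowed.
— Omar: object of the clause headed by 'promised'; c-commands the pronoun but lies outside its binding domain — allowed.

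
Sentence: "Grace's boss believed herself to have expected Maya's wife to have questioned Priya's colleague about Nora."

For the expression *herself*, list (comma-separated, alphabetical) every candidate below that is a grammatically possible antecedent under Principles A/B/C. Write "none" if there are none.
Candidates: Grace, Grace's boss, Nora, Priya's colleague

*herself* is a reflexive; Principle A requires it to be bound within its binding domain — the matrix clause.
— Grace: possessor inside the subject DP of the matrix clause; does not c-command the reflexive — cannot bind it (Principle A).
— Grace's boss: subject of the matrix clause; c-commands the reflexive within its binding domain — allowed (Principle A).
— Nora: second object of the clause headed by 'questioned'; does not c-command the reflexive — cannot bind it (Principle A).
— Priya's colleague: object of the clause headed by 'questioned'; does not c-command the reflexive — cannot bind it (Principle A).

Grace's boss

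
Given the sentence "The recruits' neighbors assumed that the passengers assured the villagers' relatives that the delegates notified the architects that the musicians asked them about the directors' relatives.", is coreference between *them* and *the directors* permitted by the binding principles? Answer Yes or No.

*them* is a pronoun; Principle B requires it to be free in its binding domain — the clause headed by 'asked'.
— the directors: possessor inside the second object DP of the clause headed by 'asked'; is c-commanded by the pronoun; coreference would bind this R-expression — blocked (Principle C).

No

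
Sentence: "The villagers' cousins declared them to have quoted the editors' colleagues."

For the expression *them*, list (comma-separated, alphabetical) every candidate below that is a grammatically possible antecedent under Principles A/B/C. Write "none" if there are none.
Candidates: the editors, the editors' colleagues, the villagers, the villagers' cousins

the villagers

*them* is a pronoun; Principle B requires it to be free in its binding domain — the matrix clause.
— the editors: possessor inside the object DP of the clause headed by 'quoted'; is c-commanded by the pronoun; coreference would bind this R-expression — blocked (Principle C).
— the editors' colleagues: object of the clause headed by 'quoted'; is c-commanded by the pronoun; coreference would bind this R-expression — blocked (Principle C).
— the villagers: possessor inside the subject DP of the matrix clause; does not c-command the pronoun — Principle B does not apply; allowed.
— the villagers' cousins: subject of the matrix clause; c-commands the pronoun within its binding domain — blocked (Principle B).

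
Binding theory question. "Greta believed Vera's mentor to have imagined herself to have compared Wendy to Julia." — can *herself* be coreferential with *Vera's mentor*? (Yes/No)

Yes

*herself* is a reflexive; Principle A requires it to be bound within its binding domain — the clause headed by 'imagined'.
— Vera's mentor: subject of the clause headed by 'imagined'; c-commands the reflexive within its binding domain — allowed (Principle A).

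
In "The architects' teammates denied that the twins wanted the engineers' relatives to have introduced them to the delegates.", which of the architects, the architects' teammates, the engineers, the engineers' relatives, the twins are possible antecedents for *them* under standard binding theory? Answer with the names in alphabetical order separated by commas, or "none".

*them* is a pronoun; Principle B requires it to be free in its binding domain — the clause headed by 'introduced'.
— the architects: possessor inside the subject DP of the matrix clause; does not c-command the pronoun — Principle B does not apply; allowed.
— the architects' teammates: subject of the matrix clause; c-commands the pronoun but lies outside its binding domain — allowed.
— the engineers: possessor inside the subject DP of the clause headed by 'introduced'; does not c-command the pronoun — Principle B does not apply; allowed.
— the engineers' relatives: subject of the clause headed by 'introduced'; c-commands the pronoun within its binding domain — blocked (Principle B).
— the twins: subject of the clause headed by 'wanted'; c-commands the pronoun but lies outside its binding domain — allowed.

the architects, the architects' teammates, the engineers, the twins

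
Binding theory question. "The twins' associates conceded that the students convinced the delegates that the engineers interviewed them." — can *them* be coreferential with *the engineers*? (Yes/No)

No

*them* is a pronoun; Principle B requires it to be free in its binding domain — the clause headed by 'interviewed'.
— the engineers: subject of the clause headed by 'interviewed'; c-commands the pronoun within its binding domain — blocked (Principle B).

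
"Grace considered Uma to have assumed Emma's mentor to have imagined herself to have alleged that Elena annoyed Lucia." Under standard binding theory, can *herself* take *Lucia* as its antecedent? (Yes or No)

*herself* is a reflexive; Principle A requires it to be bound within its binding domain — the clause headed by 'imagined'.
— Lucia: object of the clause headed by 'annoyed'; does not c-command the reflexive — cannot bind it (Principle A).

No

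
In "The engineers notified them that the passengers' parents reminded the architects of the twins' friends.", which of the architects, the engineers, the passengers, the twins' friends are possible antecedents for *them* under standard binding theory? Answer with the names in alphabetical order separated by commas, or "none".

*them* is a pronoun; Principle B requires it to be free in its binding domain — the matrix clause.
— the architects: object of the clause headed by 'reminded'; is c-commanded by the pronoun; coreference would bind this R-expression — blocked (Principle C).
— the engineers: subject of the matrix clause; c-commands the pronoun within its binding domain — blocked (Principle B).
— the passengers: possessor inside the subject DP of the clause headed by 'reminded'; is c-commanded by the pronoun; coreference would bind this R-expression — blocked (Principle C).
— the twins' friends: second object of the clause headed by 'reminded'; is c-commanded by the pronoun; coreference would bind this R-expression — blocked (Principle C).

none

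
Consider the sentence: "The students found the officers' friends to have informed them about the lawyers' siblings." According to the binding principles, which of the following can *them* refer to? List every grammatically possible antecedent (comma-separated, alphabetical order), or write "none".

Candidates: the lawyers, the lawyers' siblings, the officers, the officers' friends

the officers

*them* is a pronoun; Principle B requires it to be free in its binding domain — the clause headed by 'informed'.
— the lawyers: possessor inside the second object DP of the clause headed by 'informed'; is c-commanded by the pronoun; coreference would bind this R-expression — blocked (Principle C).
— the lawyers' siblings: second object of the clause headed by 'informed'; is c-commanded by the pronoun; coreference would bind this R-expression — blocked (Principle C).
— the officers: possessor inside the subject DP of the clause headed by 'informed'; does not c-command the pronoun — Principle B does not apply; allowed.
— the officers' friends: subject of the clause headed by 'informed'; c-commands the pronoun within its binding domain — blocked (Principle B).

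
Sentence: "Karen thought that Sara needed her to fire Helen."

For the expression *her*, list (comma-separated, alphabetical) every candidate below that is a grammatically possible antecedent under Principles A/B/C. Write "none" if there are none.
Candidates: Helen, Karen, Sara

*her* is a pronoun; Principle B requires it to be free in its binding domain — the clause headed by 'needed'.
— Helen: object of the clause headed by 'fire'; is c-commanded by the pronoun; coreference would bind this R-expression — blocked (Principle C).
— Karen: subject of the matrix clause; c-commands the pronoun but lies outside its binding domain — allowed.
— Sara: subject of the clause headed by 'needed'; c-commands the pronoun within its binding domain — blocked (Principle B).

Karen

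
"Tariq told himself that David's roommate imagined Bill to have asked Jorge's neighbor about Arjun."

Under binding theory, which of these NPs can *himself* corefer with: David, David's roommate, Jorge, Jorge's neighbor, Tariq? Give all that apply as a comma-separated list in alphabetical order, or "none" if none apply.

Tariq

*himself* is a reflexive; Principle A requires it to be bound within its binding domain — the matrix clause.
— David: possessor inside the subject DP of the clause headed by 'imagined'; does not c-command the reflexive — cannot bind it (Principle A).
— David's roommate: subject of the clause headed by 'imagined'; does not c-command the reflexive — cannot bind it (Principle A).
— Jorge: possessor inside the object DP of the clause headed by 'asked'; does not c-command the reflexive — cannot bind it (Principle A).
— Jorge's neighbor: object of the clause headed by 'asked'; does not c-command the reflexive — cannot bind it (Principle A).
— Tariq: subject of the matrix clause; c-commands the reflexive within its binding domain — allowed (Principle A).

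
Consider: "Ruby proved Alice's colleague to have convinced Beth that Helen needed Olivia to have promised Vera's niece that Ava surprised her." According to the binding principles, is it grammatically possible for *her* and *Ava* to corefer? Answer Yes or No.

*her* is a pronoun; Principle B requires it to be free in its binding domain — the clause headed by 'surprised'.
— Ava: subject of the clause headed by 'surprised'; c-commands the pronoun within its binding domain — blocked (Principle B).

No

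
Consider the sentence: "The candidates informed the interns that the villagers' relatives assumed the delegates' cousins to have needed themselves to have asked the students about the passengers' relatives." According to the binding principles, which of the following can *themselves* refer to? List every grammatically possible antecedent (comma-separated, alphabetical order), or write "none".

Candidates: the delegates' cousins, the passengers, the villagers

*themselves* is a reflexive; Principle A requires it to be bound within its binding domain — the clause headed by 'needed'.
— the delegates' cousins: subject of the clause headed by 'needed'; c-commands the reflexive within its binding domain — allowed (Principle A).
— the passengers: possessor inside the second object DP of the clause headed by 'asked'; does not c-command the reflexive — cannot bind it (Principle A).
— the villagers: possessor inside the subject DP of the clause headed by 'assumed'; does not c-command the reflexive — cannot bind it (Principle A).

the delegates' cousins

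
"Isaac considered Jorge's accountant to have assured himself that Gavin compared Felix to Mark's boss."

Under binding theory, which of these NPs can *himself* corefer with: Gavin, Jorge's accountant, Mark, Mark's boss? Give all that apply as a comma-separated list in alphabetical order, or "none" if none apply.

*himself* is a reflexive; Principle A requires it to be bound within its binding domain — the clause headed by 'assured'.
— Gavin: subject of the clause headed by 'compared'; does not c-command the reflexive — cannot bind it (Principle A).
— Jorge's accountant: subject of the clause headed by 'assured'; c-commands the reflexive within its binding domain — allowed (Principle A).
— Mark: possessor inside the second object DP of the clause headed by 'compared'; does not c-command the reflexive — cannot bind it (Principle A).
— Mark's boss: second object of the clause headed by 'compared'; does not c-command the reflexive — cannot bind it (Principle A).

Jorge's accountant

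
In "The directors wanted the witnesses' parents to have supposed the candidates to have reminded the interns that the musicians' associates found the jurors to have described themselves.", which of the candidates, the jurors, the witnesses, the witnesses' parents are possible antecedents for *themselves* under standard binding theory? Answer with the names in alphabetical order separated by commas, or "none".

*themselves* is a reflexive; Principle A requires it to be bound within its binding domain — the clause headed by 'described'.
— the candidates: subject of the clause headed by 'reminded'; c-commands the reflexive but lies outside its binding domain — cannot bind it (Principle A).
— the jurors: subject of the clause headed by 'described'; c-commands the reflexive within its binding domain — allowed (Principle A).
— the witnesses: possessor inside the subject DP of the clause headed by 'supposed'; does not c-command the reflexive — cannot bind it (Principle A).
— the witnesses' parents: subject of the clause headed by 'supposed'; c-commands the reflexive but lies outside its binding domain — cannot bind it (Principle A).

the jurors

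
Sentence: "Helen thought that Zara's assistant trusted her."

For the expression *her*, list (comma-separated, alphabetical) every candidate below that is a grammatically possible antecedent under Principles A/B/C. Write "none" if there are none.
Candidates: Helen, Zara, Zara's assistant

*her* is a pronoun; Principle B requires it to be free in its binding domain — the clause headed by 'trusted'.
— Helen: subject of the matrix clause; c-commands the pronoun but lies outside its binding domain — allowed.
— Zara: possessor inside the subject DP of the clause headed by 'trusted'; does not c-command the pronoun — Principle B does not apply; allowed.
— Zara's assistant: subject of the clause headed by 'trusted'; c-commands the pronoun within its binding domain — blocked (Principle B).

Helen, Zara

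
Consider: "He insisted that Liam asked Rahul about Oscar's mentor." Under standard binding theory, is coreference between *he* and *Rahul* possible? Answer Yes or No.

No

*Rahul* is an R-expression; Principle C requires it to be free (not bound by any c-commanding expression).
— he: subject of the matrix clause; the pronoun c-commands the R-expression — coreference blocked (Principle C).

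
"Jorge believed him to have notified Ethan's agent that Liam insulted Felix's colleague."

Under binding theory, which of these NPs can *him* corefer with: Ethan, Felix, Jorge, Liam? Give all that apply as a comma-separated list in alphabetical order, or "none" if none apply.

*him* is a pronoun; Principle B requires it to be free in its binding domain — the matrix clause.
— Ethan: possessor inside the object DP of the clause headed by 'notified'; is c-commanded by the pronoun; coreference would bind this R-expression — blocked (Principle C).
— Felix: possessor inside the object DP of the clause headed by 'insulted'; is c-commanded by the pronoun; coreference would bind this R-expression — blocked (Principle C).
— Jorge: subject of the matrix clause; c-commands the pronoun within its binding domain — blocked (Principle B).
— Liam: subject of the clause headed by 'insulted'; is c-commanded by the pronoun; coreference would bind this R-expression — blocked (Principle C).

none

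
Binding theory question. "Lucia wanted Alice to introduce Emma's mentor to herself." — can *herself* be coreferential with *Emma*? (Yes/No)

No

*herself* is a reflexive; Principle A requires it to be bound within its binding domain — the clause headed by 'introduce'.
— Emma: possessor inside the object DP of the clause headed by 'introduce'; does not c-command the reflexive — cannot bind it (Principle A).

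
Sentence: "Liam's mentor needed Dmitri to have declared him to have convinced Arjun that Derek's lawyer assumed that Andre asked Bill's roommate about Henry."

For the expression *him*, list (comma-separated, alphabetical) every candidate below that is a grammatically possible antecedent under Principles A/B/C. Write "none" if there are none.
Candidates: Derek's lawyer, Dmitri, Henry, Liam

*him* is a pronoun; Principle B requires it to be free in its binding domain — the clause headed by 'declared'.
— Derek's lawyer: subject of the clause headed by 'assumed'; is c-commanded by the pronoun; coreference would bind this R-expression — blocked (Principle C).
— Dmitri: subject of the clause headed by 'declared'; c-commands the pronoun within its binding domain — blocked (Principle B).
— Henry: second object of the clause headed by 'asked'; is c-commanded by the pronoun; coreference would bind this R-expression — blocked (Principle C).
— Liam: possessor inside the subject DP of the matrix clause; does not c-command the pronoun — Principle B does not apply; allowed.

Liam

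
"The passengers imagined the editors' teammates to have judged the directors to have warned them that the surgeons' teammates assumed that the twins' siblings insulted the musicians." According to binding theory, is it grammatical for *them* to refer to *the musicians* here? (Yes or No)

*the musicians* is an R-expression; Principle C requires it to be free (not bound by any c-commanding expression).
— them: object of the clause headed by 'warned'; the pronoun c-commands the R-expression — coreference blocked (Principle C).

No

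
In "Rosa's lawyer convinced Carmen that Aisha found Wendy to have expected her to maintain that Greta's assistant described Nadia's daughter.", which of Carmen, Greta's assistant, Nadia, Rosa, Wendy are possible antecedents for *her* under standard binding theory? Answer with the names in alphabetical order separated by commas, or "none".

*her* is a pronoun; Principle B requires it to be free in its binding domain — the clause headed by 'expected'.
— Carmen: object of the matrix clause; c-commands the pronoun but lies outside its binding domain — allowed.
— Greta's assistant: subject of the clause headed by 'described'; is c-commanded by the pronoun; coreference would bind this R-expression — blocked (Principle C).
— Nadia: possessor inside the object DP of the clause headed by 'described'; is c-commanded by the pronoun; coreference would bind this R-expression — blocked (Principle C).
— Rosa: possessor inside the subject DP of the matrix clause; does not c-command the pronoun — Principle B does not apply; allowed.
— Wendy: subject of the clause headed by 'expected'; c-commands the pronoun within its binding domain — blocked (Principle B).

Carmen, Rosa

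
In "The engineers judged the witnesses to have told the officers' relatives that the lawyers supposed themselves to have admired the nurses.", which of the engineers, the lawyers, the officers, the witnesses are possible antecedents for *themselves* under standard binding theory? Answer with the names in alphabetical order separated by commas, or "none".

the lawyers

*themselves* is a reflexive; Principle A requires it to be bound within its binding domain — the clause headed by 'supposed'.
— the engineers: subject of the matrix clause; c-commands the reflexive but lies outside its binding domain — cannot bind it (Principle A).
— the lawyers: subject of the clause headed by 'supposed'; c-commands the reflexive within its binding domain — allowed (Principle A).
— the officers: possessor inside the object DP of the clause headed by 'told'; does not c-command the reflexive — cannot bind it (Principle A).
— the witnesses: subject of the clause headed by 'told'; c-commands the reflexive but lies outside its binding domain — cannot bind it (Principle A).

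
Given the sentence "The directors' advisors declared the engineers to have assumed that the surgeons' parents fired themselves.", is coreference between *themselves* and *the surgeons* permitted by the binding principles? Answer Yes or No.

*themselves* is a reflexive; Principle A requires it to be bound within its binding domain — the clause headed by 'fired'.
— the surgeons: possessor inside the subject DP of the clause headed by 'fired'; does not c-command the reflexive — cannot bind it (Principle A).

No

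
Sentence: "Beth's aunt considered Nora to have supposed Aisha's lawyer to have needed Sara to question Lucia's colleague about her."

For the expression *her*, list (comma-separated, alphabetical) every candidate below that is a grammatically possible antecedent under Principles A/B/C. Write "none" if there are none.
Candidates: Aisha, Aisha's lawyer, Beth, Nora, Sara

*her* is a pronoun; Principle B requires it to be free in its binding domain — the clause headed by 'question'.
— Aisha: possessor inside the subject DP of the clause headed by 'needed'; does not c-command the pronoun — Principle B does not apply; allowed.
— Aisha's lawyer: subject of the clause headed by 'needed'; c-commands the pronoun but lies outside its binding domain — allowed.
— Beth: possessor inside the subject DP of the matrix clause; does not c-command the pronoun — Principle B does not apply; allowed.
— Nora: subject of the clause headed by 'supposed'; c-commands the pronoun but lies outside its binding domain — allowed.
— Sara: subject of the clause headed by 'question'; c-commands the pronoun within its binding domain — blocked (Principle B).

Aisha, Aisha's lawyer, Beth, Nora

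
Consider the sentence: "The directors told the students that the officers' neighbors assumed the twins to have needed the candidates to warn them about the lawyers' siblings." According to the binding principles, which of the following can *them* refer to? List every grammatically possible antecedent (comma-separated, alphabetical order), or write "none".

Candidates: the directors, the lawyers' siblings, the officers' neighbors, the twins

*them* is a pronoun; Principle B requires it to be free in its binding domain — the clause headed by 'warn'.
— the directors: subject of the matrix clause; c-commands the pronoun but lies outside its binding domain — allowed.
— the lawyers' siblings: second object of the clause headed by 'warn'; is c-commanded by the pronoun; coreference would bind this R-expression — blocked (Principle C).
— the officers' neighbors: subject of the clause headed by 'assumed'; c-commands the pronoun but lies outside its binding domain — allowed.
— the twins: subject of the clause headed by 'needed'; c-commands the pronoun but lies outside its binding domain — allowed.

the directors, the officers' neighbors, the twins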